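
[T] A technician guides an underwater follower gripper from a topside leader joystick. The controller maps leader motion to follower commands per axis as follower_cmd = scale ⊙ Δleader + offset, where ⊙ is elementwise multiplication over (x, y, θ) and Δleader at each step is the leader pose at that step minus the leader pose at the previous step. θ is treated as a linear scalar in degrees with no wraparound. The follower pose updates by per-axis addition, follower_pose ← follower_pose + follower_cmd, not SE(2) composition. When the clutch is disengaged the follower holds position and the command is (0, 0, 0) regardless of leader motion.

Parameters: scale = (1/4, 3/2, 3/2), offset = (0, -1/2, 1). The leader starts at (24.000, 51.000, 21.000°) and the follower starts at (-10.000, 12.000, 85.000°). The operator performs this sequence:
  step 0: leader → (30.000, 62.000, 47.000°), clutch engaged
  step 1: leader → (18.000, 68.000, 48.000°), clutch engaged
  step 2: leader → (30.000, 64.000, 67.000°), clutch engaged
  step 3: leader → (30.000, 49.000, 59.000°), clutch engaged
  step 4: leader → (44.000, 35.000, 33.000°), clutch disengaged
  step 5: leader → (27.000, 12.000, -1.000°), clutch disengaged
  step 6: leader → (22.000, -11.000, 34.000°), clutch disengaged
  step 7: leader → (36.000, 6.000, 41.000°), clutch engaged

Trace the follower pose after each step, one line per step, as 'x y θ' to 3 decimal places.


-8.500 28.000 125.000
-11.500 36.500 127.500
-8.500 30.000 157.000
-8.500 7.000 146.000
-8.500 7.000 146.000
-8.500 7.000 146.000
-8.500 7.000 146.000
-5.000 32.000 157.500

step 0: Δleader=(6.000, 11.000, 26.000°), engaged; cmd=(1.500, 16.000, 40.000°) → follower=(-8.500, 28.000, 125.000°)
step 1: Δleader=(-12.000, 6.000, 1.000°), engaged; cmd=(-3.000, 8.500, 2.500°) → follower=(-11.500, 36.500, 127.500°)
step 2: Δleader=(12.000, -4.000, 19.000°), engaged; cmd=(3.000, -6.500, 29.500°) → follower=(-8.500, 30.000, 157.000°)
step 3: Δleader=(0.000, -15.000, -8.000°), engaged; cmd=(0.000, -23.000, -11.000°) → follower=(-8.500, 7.000, 146.000°)
step 4: Δleader=(14.000, -14.000, -26.000°), disengaged; cmd=(0,0,0) → follower holds at (-8.500, 7.000, 146.000°)
step 5: Δleader=(-17.000, -23.000, -34.000°), disengaged; cmd=(0,0,0) → follower holds at (-8.500, 7.000, 146.000°)
step 6: Δleader=(-5.000, -23.000, 35.000°), disengaged; cmd=(0,0,0) → follower holds at (-8.500, 7.000, 146.000°)
step 7: Δleader=(14.000, 17.000, 7.000°), engaged; cmd=(3.500, 25.000, 11.500°) → follower=(-5.000, 32.000, 157.500°)


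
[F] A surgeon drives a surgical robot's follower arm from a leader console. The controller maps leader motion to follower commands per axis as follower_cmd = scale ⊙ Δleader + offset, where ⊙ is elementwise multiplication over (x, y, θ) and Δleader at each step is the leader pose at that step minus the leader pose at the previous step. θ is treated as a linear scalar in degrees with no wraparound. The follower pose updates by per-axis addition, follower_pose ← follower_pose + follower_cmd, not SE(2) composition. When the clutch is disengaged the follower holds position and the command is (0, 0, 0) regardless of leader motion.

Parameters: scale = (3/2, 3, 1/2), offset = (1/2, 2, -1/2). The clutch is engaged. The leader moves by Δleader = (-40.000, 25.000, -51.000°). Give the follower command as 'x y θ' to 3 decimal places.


axis x: 3/2·-40.000 + 1/2 = -59.500
axis y: 3·25.000 + 2 = 77.000
axis θ: 1/2·-51.000 + -1/2 = -26.000

-59.500 77.000 -26.000


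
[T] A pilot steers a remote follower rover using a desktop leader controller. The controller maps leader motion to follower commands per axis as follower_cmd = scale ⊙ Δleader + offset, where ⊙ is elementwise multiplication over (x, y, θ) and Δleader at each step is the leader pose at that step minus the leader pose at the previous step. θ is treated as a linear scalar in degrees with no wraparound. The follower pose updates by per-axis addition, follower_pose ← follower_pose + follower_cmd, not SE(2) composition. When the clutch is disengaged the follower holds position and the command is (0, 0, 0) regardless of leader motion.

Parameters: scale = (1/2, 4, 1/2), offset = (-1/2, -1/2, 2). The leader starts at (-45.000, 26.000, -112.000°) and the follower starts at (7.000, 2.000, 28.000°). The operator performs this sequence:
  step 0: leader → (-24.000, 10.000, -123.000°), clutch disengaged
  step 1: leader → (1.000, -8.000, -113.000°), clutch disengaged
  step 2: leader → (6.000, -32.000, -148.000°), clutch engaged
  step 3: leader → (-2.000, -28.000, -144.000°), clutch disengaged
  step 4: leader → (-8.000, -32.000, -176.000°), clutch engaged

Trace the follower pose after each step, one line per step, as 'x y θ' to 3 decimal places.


7.000 2.000 28.000
7.000 2.000 28.000
9.000 -94.500 12.500
9.000 -94.500 12.500
5.500 -111.000 -1.500

step 0: Δleader=(21.000, -16.000, -11.000°), disengaged; cmd=(0,0,0) → follower holds at (7.000, 2.000, 28.000°)
step 1: Δleader=(25.000, -18.000, 10.000°), disengaged; cmd=(0,0,0) → follower holds at (7.000, 2.000, 28.000°)
step 2: Δleader=(5.000, -24.000, -35.000°), engaged; cmd=(2.000, -96.500, -15.500°) → follower=(9.000, -94.500, 12.500°)
step 3: Δleader=(-8.000, 4.000, 4.000°), disengaged; cmd=(0,0,0) → follower holds at (9.000, -94.500, 12.500°)
step 4: Δleader=(-6.000, -4.000, -32.000°), engaged; cmd=(-3.500, -16.500, -14.000°) → follower=(5.500, -111.000, -1.500°)


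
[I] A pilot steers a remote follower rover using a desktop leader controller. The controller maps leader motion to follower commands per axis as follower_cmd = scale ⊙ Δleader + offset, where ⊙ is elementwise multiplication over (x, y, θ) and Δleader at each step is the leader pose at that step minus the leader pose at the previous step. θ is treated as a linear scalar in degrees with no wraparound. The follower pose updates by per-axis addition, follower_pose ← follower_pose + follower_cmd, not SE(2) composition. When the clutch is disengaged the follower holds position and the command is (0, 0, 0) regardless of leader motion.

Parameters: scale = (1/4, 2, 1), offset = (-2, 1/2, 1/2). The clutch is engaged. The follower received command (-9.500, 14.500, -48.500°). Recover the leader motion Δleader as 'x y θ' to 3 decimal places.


-30.000 7.000 -49.000

axis x: (-9.500 − -2) / (1/4) = -30.000
axis y: (14.500 − 1/2) / (2) = 7.000
axis θ: (-48.500 − 1/2) / (1) = -49.000


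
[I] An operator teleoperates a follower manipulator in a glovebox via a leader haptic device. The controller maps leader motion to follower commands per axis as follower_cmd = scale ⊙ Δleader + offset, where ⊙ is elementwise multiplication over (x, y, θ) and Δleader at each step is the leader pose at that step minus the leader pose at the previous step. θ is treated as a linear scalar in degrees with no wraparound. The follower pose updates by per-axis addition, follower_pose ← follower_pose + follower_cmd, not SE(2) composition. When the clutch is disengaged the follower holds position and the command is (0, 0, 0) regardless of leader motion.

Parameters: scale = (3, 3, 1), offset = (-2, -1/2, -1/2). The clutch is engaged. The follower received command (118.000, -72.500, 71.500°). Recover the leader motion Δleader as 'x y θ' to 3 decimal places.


40.000 -24.000 72.000

axis x: (118.000 − -2) / (3) = 40.000
axis y: (-72.500 − -1/2) / (3) = -24.000
axis θ: (71.500 − -1/2) / (1) = 72.000


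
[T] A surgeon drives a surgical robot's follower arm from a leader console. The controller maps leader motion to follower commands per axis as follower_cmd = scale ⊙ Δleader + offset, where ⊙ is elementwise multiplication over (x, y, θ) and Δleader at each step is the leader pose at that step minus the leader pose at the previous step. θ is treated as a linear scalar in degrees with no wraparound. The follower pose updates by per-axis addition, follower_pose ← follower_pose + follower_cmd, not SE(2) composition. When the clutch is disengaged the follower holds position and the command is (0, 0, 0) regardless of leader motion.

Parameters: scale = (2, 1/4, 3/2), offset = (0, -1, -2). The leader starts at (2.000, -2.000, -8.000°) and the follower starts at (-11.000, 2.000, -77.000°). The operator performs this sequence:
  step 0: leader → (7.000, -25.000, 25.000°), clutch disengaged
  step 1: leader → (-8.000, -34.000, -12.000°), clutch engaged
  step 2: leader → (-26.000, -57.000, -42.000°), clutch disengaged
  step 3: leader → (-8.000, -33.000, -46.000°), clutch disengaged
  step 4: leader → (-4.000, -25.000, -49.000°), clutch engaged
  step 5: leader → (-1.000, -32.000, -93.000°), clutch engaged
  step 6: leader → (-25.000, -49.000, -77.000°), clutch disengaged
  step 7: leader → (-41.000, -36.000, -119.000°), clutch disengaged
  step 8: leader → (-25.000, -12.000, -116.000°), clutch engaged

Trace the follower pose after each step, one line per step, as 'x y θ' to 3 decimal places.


-11.000 2.000 -77.000
-41.000 -1.250 -134.500
-41.000 -1.250 -134.500
-41.000 -1.250 -134.500
-33.000 -0.250 -141.000
-27.000 -3.000 -209.000
-27.000 -3.000 -209.000
-27.000 -3.000 -209.000
5.000 2.000 -206.500

step 0: Δleader=(5.000, -23.000, 33.000°), disengaged; cmd=(0,0,0) → follower holds at (-11.000, 2.000, -77.000°)
step 1: Δleader=(-15.000, -9.000, -37.000°), engaged; cmd=(-30.000, -3.250, -57.500°) → follower=(-41.000, -1.250, -134.500°)
step 2: Δleader=(-18.000, -23.000, -30.000°), disengaged; cmd=(0,0,0) → follower holds at (-41.000, -1.250, -134.500°)
step 3: Δleader=(18.000, 24.000, -4.000°), disengaged; cmd=(0,0,0) → follower holds at (-41.000, -1.250, -134.500°)
step 4: Δleader=(4.000, 8.000, -3.000°), engaged; cmd=(8.000, 1.000, -6.500°) → follower=(-33.000, -0.250, -141.000°)
step 5: Δleader=(3.000, -7.000, -44.000°), engaged; cmd=(6.000, -2.750, -68.000°) → follower=(-27.000, -3.000, -209.000°)
step 6: Δleader=(-24.000, -17.000, 16.000°), disengaged; cmd=(0,0,0) → follower holds at (-27.000, -3.000, -209.000°)
step 7: Δleader=(-16.000, 13.000, -42.000°), disengaged; cmd=(0,0,0) → follower holds at (-27.000, -3.000, -209.000°)
step 8: Δleader=(16.000, 24.000, 3.000°), engaged; cmd=(32.000, 5.000, 2.500°) → follower=(5.000, 2.000, -206.500°)


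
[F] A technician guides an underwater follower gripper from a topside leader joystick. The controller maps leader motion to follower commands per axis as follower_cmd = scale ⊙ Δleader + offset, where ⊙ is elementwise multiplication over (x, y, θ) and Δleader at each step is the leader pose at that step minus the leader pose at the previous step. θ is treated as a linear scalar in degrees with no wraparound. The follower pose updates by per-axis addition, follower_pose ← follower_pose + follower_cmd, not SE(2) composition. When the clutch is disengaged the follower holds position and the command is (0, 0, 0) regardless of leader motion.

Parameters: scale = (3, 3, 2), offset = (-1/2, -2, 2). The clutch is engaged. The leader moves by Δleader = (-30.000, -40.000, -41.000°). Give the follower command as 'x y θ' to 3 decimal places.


-90.500 -122.000 -80.000

axis x: 3·-30.000 + -1/2 = -90.500
axis y: 3·-40.000 + -2 = -122.000
axis θ: 2·-41.000 + 2 = -80.000


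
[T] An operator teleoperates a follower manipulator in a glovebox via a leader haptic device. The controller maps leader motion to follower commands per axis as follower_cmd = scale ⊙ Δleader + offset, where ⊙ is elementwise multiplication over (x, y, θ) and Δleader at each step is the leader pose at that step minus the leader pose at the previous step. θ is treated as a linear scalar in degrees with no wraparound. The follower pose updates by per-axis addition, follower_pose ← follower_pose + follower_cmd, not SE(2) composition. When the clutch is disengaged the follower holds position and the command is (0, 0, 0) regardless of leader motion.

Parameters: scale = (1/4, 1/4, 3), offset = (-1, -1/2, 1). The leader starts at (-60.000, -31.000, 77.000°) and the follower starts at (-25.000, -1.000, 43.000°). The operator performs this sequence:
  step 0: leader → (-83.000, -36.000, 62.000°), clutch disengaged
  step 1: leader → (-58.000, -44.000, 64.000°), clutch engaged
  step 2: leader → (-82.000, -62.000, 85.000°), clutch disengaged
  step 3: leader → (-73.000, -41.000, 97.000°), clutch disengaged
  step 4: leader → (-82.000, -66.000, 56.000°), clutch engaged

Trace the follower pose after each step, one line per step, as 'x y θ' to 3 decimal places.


-25.000 -1.000 43.000
-19.750 -3.500 50.000
-19.750 -3.500 50.000
-19.750 -3.500 50.000
-23.000 -10.250 -72.000

step 0: Δleader=(-23.000, -5.000, -15.000°), disengaged; cmd=(0,0,0) → follower holds at (-25.000, -1.000, 43.000°)
step 1: Δleader=(25.000, -8.000, 2.000°), engaged; cmd=(5.250, -2.500, 7.000°) → follower=(-19.750, -3.500, 50.000°)
step 2: Δleader=(-24.000, -18.000, 21.000°), disengaged; cmd=(0,0,0) → follower holds at (-19.750, -3.500, 50.000°)
step 3: Δleader=(9.000, 21.000, 12.000°), disengaged; cmd=(0,0,0) → follower holds at (-19.750, -3.500, 50.000°)
step 4: Δleader=(-9.000, -25.000, -41.000°), engaged; cmd=(-3.250, -6.750, -122.000°) → follower=(-23.000, -10.250, -72.000°)


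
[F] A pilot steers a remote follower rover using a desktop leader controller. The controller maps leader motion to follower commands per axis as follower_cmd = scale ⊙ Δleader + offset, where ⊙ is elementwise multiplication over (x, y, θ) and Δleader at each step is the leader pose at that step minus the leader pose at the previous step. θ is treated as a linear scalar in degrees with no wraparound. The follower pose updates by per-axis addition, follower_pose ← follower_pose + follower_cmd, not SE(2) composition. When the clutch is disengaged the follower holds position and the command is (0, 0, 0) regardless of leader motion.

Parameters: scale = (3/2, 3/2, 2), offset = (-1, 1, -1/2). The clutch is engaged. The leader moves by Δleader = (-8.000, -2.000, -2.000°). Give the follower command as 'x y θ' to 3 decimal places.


-13.000 -2.000 -4.500

axis x: 3/2·-8.000 + -1 = -13.000
axis y: 3/2·-2.000 + 1 = -2.000
axis θ: 2·-2.000 + -1/2 = -4.500


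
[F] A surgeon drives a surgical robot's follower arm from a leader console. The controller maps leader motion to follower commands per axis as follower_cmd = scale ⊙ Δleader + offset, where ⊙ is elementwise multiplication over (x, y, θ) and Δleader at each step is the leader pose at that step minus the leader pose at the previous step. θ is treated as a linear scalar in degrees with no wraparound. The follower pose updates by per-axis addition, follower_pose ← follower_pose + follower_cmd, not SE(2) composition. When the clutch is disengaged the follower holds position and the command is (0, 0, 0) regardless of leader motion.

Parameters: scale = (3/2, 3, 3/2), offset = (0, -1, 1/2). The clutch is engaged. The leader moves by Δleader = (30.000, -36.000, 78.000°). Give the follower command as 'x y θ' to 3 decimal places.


45.000 -109.000 117.500

axis x: 3/2·30.000 + 0 = 45.000
axis y: 3·-36.000 + -1 = -109.000
axis θ: 3/2·78.000 + 1/2 = 117.500


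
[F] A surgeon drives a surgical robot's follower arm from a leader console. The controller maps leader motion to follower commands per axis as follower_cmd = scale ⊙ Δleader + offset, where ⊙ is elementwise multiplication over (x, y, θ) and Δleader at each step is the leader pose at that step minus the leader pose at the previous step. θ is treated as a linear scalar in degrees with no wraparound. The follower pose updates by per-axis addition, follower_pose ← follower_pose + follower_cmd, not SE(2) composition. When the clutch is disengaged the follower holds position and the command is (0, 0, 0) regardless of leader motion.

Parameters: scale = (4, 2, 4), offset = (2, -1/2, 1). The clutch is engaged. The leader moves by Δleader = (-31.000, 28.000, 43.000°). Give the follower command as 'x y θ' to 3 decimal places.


axis x: 4·-31.000 + 2 = -122.000
axis y: 2·28.000 + -1/2 = 55.500
axis θ: 4·43.000 + 1 = 173.000

-122.000 55.500 173.000


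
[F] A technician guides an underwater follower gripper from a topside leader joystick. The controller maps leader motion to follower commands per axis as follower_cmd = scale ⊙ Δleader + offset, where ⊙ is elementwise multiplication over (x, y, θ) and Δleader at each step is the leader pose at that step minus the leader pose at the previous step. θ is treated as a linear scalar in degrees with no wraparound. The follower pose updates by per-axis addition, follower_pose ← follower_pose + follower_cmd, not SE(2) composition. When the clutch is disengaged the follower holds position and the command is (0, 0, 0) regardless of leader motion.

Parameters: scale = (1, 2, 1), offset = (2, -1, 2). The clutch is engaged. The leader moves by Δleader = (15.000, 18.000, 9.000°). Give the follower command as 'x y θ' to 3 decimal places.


axis x: 1·15.000 + 2 = 17.000
axis y: 2·18.000 + -1 = 35.000
axis θ: 1·9.000 + 2 = 11.000

17.000 35.000 11.000


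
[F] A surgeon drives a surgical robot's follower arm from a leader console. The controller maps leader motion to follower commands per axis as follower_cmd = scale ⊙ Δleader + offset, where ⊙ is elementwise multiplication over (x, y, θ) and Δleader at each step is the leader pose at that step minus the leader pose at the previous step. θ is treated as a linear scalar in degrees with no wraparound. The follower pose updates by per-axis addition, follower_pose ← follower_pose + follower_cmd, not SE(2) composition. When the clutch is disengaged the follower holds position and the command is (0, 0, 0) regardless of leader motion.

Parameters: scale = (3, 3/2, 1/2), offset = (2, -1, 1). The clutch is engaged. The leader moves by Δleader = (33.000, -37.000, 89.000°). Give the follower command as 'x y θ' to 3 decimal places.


axis x: 3·33.000 + 2 = 101.000
axis y: 3/2·-37.000 + -1 = -56.500
axis θ: 1/2·89.000 + 1 = 45.500

101.000 -56.500 45.500


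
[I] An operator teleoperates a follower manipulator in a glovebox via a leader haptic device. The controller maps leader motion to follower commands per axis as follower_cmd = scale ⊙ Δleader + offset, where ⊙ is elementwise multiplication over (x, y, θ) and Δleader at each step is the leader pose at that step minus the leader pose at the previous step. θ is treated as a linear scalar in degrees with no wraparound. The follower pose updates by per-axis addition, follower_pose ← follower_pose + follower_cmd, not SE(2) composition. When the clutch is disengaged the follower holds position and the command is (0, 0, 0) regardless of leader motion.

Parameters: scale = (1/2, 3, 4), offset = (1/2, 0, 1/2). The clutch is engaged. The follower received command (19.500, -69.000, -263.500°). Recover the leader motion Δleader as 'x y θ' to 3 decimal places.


axis x: (19.500 − 1/2) / (1/2) = 38.000
axis y: (-69.000 − 0) / (3) = -23.000
axis θ: (-263.500 − 1/2) / (4) = -66.000

38.000 -23.000 -66.000


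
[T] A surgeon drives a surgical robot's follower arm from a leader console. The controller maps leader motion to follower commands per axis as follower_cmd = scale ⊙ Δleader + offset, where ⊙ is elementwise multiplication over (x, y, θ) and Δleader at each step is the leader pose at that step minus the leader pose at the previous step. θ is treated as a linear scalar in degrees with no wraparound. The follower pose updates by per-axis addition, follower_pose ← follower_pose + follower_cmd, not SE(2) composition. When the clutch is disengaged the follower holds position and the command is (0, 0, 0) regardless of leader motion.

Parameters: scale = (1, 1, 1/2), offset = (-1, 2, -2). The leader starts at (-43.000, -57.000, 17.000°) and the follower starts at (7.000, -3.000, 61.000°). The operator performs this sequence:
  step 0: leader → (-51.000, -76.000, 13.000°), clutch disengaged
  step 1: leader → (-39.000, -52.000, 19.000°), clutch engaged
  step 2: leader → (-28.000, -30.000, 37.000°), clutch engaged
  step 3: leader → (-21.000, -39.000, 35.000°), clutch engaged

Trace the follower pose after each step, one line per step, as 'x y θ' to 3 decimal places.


7.000 -3.000 61.000
18.000 23.000 62.000
28.000 47.000 69.000
34.000 40.000 66.000

step 0: Δleader=(-8.000, -19.000, -4.000°), disengaged; cmd=(0,0,0) → follower holds at (7.000, -3.000, 61.000°)
step 1: Δleader=(12.000, 24.000, 6.000°), engaged; cmd=(11.000, 26.000, 1.000°) → follower=(18.000, 23.000, 62.000°)
step 2: Δleader=(11.000, 22.000, 18.000°), engaged; cmd=(10.000, 24.000, 7.000°) → follower=(28.000, 47.000, 69.000°)
step 3: Δleader=(7.000, -9.000, -2.000°), engaged; cmd=(6.000, -7.000, -3.000°) → follower=(34.000, 40.000, 66.000°)


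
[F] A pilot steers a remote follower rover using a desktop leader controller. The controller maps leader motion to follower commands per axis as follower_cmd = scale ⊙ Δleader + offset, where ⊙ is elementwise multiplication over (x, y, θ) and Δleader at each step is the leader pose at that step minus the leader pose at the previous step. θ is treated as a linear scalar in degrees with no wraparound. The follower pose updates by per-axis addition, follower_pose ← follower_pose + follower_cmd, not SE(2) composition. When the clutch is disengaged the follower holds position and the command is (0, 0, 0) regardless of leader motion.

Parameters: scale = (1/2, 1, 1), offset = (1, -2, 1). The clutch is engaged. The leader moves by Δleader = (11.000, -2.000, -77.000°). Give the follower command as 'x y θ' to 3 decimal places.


6.500 -4.000 -76.000

axis x: 1/2·11.000 + 1 = 6.500
axis y: 1·-2.000 + -2 = -4.000
axis θ: 1·-77.000 + 1 = -76.000


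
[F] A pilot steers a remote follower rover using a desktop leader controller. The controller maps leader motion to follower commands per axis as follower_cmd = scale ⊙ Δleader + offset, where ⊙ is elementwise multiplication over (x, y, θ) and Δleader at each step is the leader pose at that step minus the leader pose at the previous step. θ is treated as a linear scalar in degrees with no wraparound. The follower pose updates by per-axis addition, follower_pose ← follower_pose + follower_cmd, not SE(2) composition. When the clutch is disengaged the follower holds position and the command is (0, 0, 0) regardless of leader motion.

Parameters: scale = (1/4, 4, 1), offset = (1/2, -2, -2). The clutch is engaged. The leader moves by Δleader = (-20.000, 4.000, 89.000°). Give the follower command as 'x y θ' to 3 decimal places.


-4.500 14.000 87.000

axis x: 1/4·-20.000 + 1/2 = -4.500
axis y: 4·4.000 + -2 = 14.000
axis θ: 1·89.000 + -2 = 87.000


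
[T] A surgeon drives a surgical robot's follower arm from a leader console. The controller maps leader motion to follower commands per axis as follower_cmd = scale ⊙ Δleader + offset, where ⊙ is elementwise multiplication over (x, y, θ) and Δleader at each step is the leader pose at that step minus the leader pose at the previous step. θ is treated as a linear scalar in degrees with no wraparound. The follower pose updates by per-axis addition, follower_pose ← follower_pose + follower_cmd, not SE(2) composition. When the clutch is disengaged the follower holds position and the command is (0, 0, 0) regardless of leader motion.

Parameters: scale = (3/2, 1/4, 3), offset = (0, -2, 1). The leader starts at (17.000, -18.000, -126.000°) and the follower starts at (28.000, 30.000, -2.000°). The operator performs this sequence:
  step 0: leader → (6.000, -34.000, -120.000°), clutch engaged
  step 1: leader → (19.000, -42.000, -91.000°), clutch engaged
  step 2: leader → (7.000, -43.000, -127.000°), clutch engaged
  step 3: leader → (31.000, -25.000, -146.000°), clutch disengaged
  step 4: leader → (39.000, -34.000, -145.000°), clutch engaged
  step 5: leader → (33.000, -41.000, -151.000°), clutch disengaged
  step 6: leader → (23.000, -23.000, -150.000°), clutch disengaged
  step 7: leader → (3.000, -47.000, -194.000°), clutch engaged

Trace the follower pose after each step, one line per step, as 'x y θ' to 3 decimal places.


step 0: Δleader=(-11.000, -16.000, 6.000°), engaged; cmd=(-16.500, -6.000, 19.000°) → follower=(11.500, 24.000, 17.000°)
step 1: Δleader=(13.000, -8.000, 29.000°), engaged; cmd=(19.500, -4.000, 88.000°) → follower=(31.000, 20.000, 105.000°)
step 2: Δleader=(-12.000, -1.000, -36.000°), engaged; cmd=(-18.000, -2.250, -107.000°) → follower=(13.000, 17.750, -2.000°)
step 3: Δleader=(24.000, 18.000, -19.000°), disengaged; cmd=(0,0,0) → follower holds at (13.000, 17.750, -2.000°)
step 4: Δleader=(8.000, -9.000, 1.000°), engaged; cmd=(12.000, -4.250, 4.000°) → follower=(25.000, 13.500, 2.000°)
step 5: Δleader=(-6.000, -7.000, -6.000°), disengaged; cmd=(0,0,0) → follower holds at (25.000, 13.500, 2.000°)
step 6: Δleader=(-10.000, 18.000, 1.000°), disengaged; cmd=(0,0,0) → follower holds at (25.000, 13.500, 2.000°)
step 7: Δleader=(-20.000, -24.000, -44.000°), engaged; cmd=(-30.000, -8.000, -131.000°) → follower=(-5.000, 5.500, -129.000°)

11.500 24.000 17.000
31.000 20.000 105.000
13.000 17.750 -2.000
13.000 17.750 -2.000
25.000 13.500 2.000
25.000 13.500 2.000
25.000 13.500 2.000
-5.000 5.500 -129.000


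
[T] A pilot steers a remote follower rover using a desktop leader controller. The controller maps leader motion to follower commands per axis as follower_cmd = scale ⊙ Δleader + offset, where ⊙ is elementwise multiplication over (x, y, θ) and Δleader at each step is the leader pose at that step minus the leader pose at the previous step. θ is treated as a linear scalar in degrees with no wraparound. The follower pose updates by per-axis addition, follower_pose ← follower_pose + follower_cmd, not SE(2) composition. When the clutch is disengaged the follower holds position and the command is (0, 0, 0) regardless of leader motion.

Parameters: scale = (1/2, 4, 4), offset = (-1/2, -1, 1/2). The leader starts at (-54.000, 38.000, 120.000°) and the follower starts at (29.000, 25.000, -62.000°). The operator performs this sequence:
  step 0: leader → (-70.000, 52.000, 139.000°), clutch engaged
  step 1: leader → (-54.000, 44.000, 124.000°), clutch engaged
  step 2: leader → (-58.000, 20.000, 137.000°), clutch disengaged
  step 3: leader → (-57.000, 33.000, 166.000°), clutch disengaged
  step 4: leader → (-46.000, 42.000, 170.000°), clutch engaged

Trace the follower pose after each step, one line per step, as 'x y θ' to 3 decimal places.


20.500 80.000 14.500
28.000 47.000 -45.000
28.000 47.000 -45.000
28.000 47.000 -45.000
33.000 82.000 -28.500

step 0: Δleader=(-16.000, 14.000, 19.000°), engaged; cmd=(-8.500, 55.000, 76.500°) → follower=(20.500, 80.000, 14.500°)
step 1: Δleader=(16.000, -8.000, -15.000°), engaged; cmd=(7.500, -33.000, -59.500°) → follower=(28.000, 47.000, -45.000°)
step 2: Δleader=(-4.000, -24.000, 13.000°), disengaged; cmd=(0,0,0) → follower holds at (28.000, 47.000, -45.000°)
step 3: Δleader=(1.000, 13.000, 29.000°), disengaged; cmd=(0,0,0) → follower holds at (28.000, 47.000, -45.000°)
step 4: Δleader=(11.000, 9.000, 4.000°), engaged; cmd=(5.000, 35.000, 16.500°) → follower=(33.000, 82.000, -28.500°)


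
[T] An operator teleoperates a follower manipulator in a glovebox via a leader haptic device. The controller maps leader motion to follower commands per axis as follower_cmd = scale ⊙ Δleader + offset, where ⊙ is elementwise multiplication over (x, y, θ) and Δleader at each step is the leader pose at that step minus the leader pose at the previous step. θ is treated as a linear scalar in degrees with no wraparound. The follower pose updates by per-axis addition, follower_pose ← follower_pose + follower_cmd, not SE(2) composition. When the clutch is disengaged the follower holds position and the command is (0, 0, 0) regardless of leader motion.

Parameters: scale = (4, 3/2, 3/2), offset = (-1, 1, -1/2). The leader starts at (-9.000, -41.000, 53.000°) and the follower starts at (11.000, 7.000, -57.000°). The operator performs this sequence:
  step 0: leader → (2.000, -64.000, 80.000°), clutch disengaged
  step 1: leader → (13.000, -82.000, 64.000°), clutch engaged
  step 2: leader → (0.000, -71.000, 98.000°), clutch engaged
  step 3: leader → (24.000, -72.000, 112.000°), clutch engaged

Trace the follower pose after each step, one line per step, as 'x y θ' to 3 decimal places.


step 0: Δleader=(11.000, -23.000, 27.000°), disengaged; cmd=(0,0,0) → follower holds at (11.000, 7.000, -57.000°)
step 1: Δleader=(11.000, -18.000, -16.000°), engaged; cmd=(43.000, -26.000, -24.500°) → follower=(54.000, -19.000, -81.500°)
step 2: Δleader=(-13.000, 11.000, 34.000°), engaged; cmd=(-53.000, 17.500, 50.500°) → follower=(1.000, -1.500, -31.000°)
step 3: Δleader=(24.000, -1.000, 14.000°), engaged; cmd=(95.000, -0.500, 20.500°) → follower=(96.000, -2.000, -10.500°)

11.000 7.000 -57.000
54.000 -19.000 -81.500
1.000 -1.500 -31.000
96.000 -2.000 -10.500


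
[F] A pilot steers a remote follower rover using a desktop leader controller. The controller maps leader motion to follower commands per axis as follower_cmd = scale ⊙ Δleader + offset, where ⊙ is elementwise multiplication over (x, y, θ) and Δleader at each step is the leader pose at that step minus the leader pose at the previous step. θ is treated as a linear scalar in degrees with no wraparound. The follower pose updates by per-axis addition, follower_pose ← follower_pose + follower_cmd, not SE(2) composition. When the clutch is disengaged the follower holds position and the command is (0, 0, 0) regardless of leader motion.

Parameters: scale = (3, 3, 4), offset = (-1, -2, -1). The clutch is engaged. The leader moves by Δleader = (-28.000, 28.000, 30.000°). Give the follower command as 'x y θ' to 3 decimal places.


-85.000 82.000 119.000

axis x: 3·-28.000 + -1 = -85.000
axis y: 3·28.000 + -2 = 82.000
axis θ: 4·30.000 + -1 = 119.000


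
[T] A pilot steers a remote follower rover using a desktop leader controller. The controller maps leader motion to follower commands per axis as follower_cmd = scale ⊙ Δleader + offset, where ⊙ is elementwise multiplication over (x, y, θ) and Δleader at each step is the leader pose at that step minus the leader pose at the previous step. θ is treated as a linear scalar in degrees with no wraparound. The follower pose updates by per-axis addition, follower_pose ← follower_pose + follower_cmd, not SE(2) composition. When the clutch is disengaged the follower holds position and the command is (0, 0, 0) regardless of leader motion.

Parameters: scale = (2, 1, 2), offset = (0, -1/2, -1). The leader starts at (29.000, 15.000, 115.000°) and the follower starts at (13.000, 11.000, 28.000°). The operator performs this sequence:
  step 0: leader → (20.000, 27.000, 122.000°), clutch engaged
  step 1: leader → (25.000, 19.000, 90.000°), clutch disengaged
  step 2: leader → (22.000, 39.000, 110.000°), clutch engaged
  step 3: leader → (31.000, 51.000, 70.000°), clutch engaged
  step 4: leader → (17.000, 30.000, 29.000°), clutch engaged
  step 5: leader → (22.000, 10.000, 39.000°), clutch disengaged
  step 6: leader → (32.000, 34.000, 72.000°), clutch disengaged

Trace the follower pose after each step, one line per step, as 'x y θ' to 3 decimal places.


step 0: Δleader=(-9.000, 12.000, 7.000°), engaged; cmd=(-18.000, 11.500, 13.000°) → follower=(-5.000, 22.500, 41.000°)
step 1: Δleader=(5.000, -8.000, -32.000°), disengaged; cmd=(0,0,0) → follower holds at (-5.000, 22.500, 41.000°)
step 2: Δleader=(-3.000, 20.000, 20.000°), engaged; cmd=(-6.000, 19.500, 39.000°) → follower=(-11.000, 42.000, 80.000°)
step 3: Δleader=(9.000, 12.000, -40.000°), engaged; cmd=(18.000, 11.500, -81.000°) → follower=(7.000, 53.500, -1.000°)
step 4: Δleader=(-14.000, -21.000, -41.000°), engaged; cmd=(-28.000, -21.500, -83.000°) → follower=(-21.000, 32.000, -84.000°)
step 5: Δleader=(5.000, -20.000, 10.000°), disengaged; cmd=(0,0,0) → follower holds at (-21.000, 32.000, -84.000°)
step 6: Δleader=(10.000, 24.000, 33.000°), disengaged; cmd=(0,0,0) → follower holds at (-21.000, 32.000, -84.000°)

-5.000 22.500 41.000
-5.000 22.500 41.000
-11.000 42.000 80.000
7.000 53.500 -1.000
-21.000 32.000 -84.000
-21.000 32.000 -84.000
-21.000 32.000 -84.000


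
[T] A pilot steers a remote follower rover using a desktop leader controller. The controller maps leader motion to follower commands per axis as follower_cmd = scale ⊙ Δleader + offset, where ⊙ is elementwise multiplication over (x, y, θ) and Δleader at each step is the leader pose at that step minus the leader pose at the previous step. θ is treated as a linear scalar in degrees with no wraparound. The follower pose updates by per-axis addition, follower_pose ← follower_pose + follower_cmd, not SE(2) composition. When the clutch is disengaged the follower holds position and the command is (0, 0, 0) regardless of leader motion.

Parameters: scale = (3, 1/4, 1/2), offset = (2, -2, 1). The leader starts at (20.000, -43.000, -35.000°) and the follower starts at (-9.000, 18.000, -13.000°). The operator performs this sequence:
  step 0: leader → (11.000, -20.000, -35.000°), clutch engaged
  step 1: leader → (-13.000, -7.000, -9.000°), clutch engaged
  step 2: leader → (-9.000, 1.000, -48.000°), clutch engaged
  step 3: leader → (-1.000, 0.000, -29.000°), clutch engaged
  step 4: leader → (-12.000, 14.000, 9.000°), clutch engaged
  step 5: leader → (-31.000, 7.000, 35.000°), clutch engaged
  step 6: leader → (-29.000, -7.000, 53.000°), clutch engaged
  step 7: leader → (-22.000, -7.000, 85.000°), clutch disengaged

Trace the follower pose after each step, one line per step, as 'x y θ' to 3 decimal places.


step 0: Δleader=(-9.000, 23.000, 0.000°), engaged; cmd=(-25.000, 3.750, 1.000°) → follower=(-34.000, 21.750, -12.000°)
step 1: Δleader=(-24.000, 13.000, 26.000°), engaged; cmd=(-70.000, 1.250, 14.000°) → follower=(-104.000, 23.000, 2.000°)
step 2: Δleader=(4.000, 8.000, -39.000°), engaged; cmd=(14.000, 0.000, -18.500°) → follower=(-90.000, 23.000, -16.500°)
step 3: Δleader=(8.000, -1.000, 19.000°), engaged; cmd=(26.000, -2.250, 10.500°) → follower=(-64.000, 20.750, -6.000°)
step 4: Δleader=(-11.000, 14.000, 38.000°), engaged; cmd=(-31.000, 1.500, 20.000°) → follower=(-95.000, 22.250, 14.000°)
step 5: Δleader=(-19.000, -7.000, 26.000°), engaged; cmd=(-55.000, -3.750, 14.000°) → follower=(-150.000, 18.500, 28.000°)
step 6: Δleader=(2.000, -14.000, 18.000°), engaged; cmd=(8.000, -5.500, 10.000°) → follower=(-142.000, 13.000, 38.000°)
step 7: Δleader=(7.000, 0.000, 32.000°), disengaged; cmd=(0,0,0) → follower holds at (-142.000, 13.000, 38.000°)

-34.000 21.750 -12.000
-104.000 23.000 2.000
-90.000 23.000 -16.500
-64.000 20.750 -6.000
-95.000 22.250 14.000
-150.000 18.500 28.000
-142.000 13.000 38.000
-142.000 13.000 38.000


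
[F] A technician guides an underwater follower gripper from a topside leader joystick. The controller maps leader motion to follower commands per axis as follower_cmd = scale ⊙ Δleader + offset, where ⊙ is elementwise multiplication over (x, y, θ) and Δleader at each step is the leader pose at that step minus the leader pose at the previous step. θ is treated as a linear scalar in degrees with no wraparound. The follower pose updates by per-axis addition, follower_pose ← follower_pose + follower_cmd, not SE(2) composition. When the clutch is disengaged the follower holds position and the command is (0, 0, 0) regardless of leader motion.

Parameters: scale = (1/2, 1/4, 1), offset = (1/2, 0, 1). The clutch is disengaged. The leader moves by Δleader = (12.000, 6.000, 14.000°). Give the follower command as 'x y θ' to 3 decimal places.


0.000 0.000 0.000

clutch disengaged → follower holds; cmd = (0, 0, 0)


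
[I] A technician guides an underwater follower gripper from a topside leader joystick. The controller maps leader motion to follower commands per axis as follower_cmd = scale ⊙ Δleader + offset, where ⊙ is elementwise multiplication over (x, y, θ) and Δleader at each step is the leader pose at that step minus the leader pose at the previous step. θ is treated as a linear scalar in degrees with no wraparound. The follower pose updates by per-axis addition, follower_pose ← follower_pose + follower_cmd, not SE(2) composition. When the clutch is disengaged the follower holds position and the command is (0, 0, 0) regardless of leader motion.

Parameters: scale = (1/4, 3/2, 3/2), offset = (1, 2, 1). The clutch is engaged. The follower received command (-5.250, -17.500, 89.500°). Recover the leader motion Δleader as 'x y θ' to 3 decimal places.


-25.000 -13.000 59.000

axis x: (-5.250 − 1) / (1/4) = -25.000
axis y: (-17.500 − 2) / (3/2) = -13.000
axis θ: (89.500 − 1) / (3/2) = 59.000


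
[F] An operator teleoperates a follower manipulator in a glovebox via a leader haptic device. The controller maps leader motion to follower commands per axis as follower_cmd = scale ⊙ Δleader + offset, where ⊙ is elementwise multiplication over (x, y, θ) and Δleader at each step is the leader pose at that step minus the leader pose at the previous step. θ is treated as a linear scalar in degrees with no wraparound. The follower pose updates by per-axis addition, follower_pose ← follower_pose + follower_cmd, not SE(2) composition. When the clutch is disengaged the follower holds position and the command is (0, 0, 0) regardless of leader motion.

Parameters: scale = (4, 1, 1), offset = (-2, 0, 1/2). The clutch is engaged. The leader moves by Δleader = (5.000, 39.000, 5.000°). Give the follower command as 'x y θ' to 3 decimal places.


18.000 39.000 5.500

axis x: 4·5.000 + -2 = 18.000
axis y: 1·39.000 + 0 = 39.000
axis θ: 1·5.000 + 1/2 = 5.500


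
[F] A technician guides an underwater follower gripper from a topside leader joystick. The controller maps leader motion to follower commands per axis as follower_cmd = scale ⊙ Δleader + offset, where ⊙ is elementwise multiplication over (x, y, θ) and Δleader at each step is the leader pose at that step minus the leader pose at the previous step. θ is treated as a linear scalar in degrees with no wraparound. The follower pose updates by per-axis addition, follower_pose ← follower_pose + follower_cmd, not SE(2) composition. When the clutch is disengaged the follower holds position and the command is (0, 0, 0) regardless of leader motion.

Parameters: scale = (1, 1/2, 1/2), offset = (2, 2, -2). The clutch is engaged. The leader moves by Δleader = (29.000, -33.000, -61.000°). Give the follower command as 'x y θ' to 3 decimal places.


axis x: 1·29.000 + 2 = 31.000
axis y: 1/2·-33.000 + 2 = -14.500
axis θ: 1/2·-61.000 + -2 = -32.500

31.000 -14.500 -32.500


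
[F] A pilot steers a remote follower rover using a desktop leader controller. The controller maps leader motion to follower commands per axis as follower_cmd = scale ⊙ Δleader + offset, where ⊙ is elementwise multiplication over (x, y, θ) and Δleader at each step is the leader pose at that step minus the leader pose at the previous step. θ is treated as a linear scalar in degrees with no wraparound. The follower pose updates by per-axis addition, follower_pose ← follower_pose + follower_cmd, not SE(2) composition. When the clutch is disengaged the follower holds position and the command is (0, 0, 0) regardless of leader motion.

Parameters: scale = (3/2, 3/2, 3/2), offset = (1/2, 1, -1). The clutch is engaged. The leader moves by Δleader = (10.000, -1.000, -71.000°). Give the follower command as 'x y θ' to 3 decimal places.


axis x: 3/2·10.000 + 1/2 = 15.500
axis y: 3/2·-1.000 + 1 = -0.500
axis θ: 3/2·-71.000 + -1 = -107.500

15.500 -0.500 -107.500
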